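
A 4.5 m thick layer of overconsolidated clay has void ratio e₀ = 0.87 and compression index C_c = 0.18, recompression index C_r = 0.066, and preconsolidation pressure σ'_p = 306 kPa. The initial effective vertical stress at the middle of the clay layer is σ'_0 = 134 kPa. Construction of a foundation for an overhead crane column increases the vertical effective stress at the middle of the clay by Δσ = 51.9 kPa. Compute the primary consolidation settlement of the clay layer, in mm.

Final effective stress: σ'_f = 134 + 51.9 = 185.9 kPa.
σ'_f = 185.9 ≤ σ'_p = 306 kPa, so the clay remains overconsolidated and only the recompression index applies:
S_c = C_r·H/(1+e₀)·log₁₀(σ'_f/σ'_0) = 0.066×4.5/1.87×log₁₀(185.9/134)
    = 0.15882 × 0.14217 = 0.02258 m

S_c ≈ 22.6 mm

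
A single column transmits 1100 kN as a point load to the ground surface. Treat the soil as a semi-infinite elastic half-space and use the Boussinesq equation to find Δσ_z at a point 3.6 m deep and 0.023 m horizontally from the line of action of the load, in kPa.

Δσ_z ≈ 40.5 kPa

Boussinesq vertical stress below a point load on an elastic half-space:
Δσ_z = 3P/(2πz²) · [1 + (r/z)²]^(−5/2)
r/z = 0.023/3.6 = 0.0063889; [1+(r/z)²]^(−5/2) = 0.9999.
Δσ_z = 3×1100/(2π×3.6²) × 0.9999 = 40.526 × 0.9999 = 40.52 kPa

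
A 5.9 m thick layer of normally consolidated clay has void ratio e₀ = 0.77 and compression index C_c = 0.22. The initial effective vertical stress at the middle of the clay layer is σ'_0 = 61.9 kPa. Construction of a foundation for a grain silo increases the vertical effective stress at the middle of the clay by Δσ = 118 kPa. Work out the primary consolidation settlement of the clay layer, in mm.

Final effective stress: σ'_f = σ'_0 + Δσ = 61.9 + 118 = 179.9 kPa.
Normally consolidated clay, so the full stress increment lies on the virgin compression line:
S_c = C_c·H/(1+e₀)·log₁₀(σ'_f/σ'_0) = 0.22×5.9/(1+0.77)×log₁₀(179.9/61.9)
    = 0.73333 × 0.46334 = 0.3398 m

S_c ≈ 340 mm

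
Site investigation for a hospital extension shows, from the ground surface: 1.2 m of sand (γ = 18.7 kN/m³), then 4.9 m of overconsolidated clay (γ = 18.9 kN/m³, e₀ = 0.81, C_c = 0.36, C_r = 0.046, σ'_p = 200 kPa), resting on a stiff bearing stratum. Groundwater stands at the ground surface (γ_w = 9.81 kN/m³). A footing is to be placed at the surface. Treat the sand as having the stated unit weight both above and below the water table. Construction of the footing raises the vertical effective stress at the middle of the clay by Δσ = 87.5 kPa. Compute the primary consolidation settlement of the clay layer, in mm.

Mid-depth of clay below the ground surface: z = 1.2 + 4.9/2 = 3.65 m.
Total vertical stress at mid-clay: σ_v = 18.7×1.2 + 18.9×2.45 = 68.745 kPa.
Pore pressure: u = 9.81×(3.65 − 0) = 35.806 kPa.
Initial effective stress: σ'_0 = σ_v − u = 68.745 − 35.806 = 32.939 kPa.
Final effective stress: σ'_f = 32.939 + 87.5 = 120.44 kPa.
σ'_f = 120.44 ≤ σ'_p = 200 kPa, so the clay remains overconsolidated and only the recompression index applies:
S_c = C_r·H/(1+e₀)·log₁₀(σ'_f/σ'_0) = 0.046×4.9/1.81×log₁₀(120.44/32.939)
    = 0.12453 × 0.56306 = 0.07012 m

S_c ≈ 70.1 mm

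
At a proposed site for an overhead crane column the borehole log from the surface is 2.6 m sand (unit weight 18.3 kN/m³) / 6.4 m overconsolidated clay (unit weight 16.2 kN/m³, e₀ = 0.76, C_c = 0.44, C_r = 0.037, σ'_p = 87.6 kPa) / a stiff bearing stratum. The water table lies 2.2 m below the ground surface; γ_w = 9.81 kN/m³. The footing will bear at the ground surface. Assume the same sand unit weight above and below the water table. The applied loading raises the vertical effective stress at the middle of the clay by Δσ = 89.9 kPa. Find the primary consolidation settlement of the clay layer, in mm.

S_c ≈ 410 mm

Mid-depth of clay below the ground surface: z = 2.6 + 6.4/2 = 5.8 m.
Total vertical stress at mid-clay: σ_v = 18.3×2.6 + 16.2×3.2 = 99.42 kPa.
Pore pressure: u = 9.81×(5.8 − 2.2) = 35.316 kPa.
Initial effective stress: σ'_0 = σ_v − u = 99.42 − 35.316 = 64.104 kPa.
Final effective stress: σ'_f = 64.104 + 89.9 = 154 kPa.
σ'_f = 154 > σ'_p = 87.6 kPa, so the stress path crosses the preconsolidation pressure — recompression up to σ'_p, then virgin compression beyond:
S_c = H/(1+e₀)·[C_r·log₁₀(σ'_p/σ'_0) + C_c·log₁₀(σ'_f/σ'_p)]
    = 6.4/1.76 × [0.037×log₁₀(87.6/64.104) + 0.44×log₁₀(154/87.6)]
    = 3.6364 × [0.0050179 + 0.10781] = 0.4103 m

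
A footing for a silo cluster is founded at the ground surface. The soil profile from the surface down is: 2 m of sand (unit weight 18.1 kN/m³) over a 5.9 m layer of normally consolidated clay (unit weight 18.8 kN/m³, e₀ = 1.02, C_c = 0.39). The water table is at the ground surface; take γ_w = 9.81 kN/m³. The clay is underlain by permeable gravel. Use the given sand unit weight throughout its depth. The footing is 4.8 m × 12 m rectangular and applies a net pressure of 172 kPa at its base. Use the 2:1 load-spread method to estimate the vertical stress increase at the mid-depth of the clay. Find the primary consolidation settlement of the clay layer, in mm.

S_c ≈ 431 mm

Mid-depth of clay below the ground surface: z = 2 + 5.9/2 = 4.95 m.
Total vertical stress at mid-clay: σ_v = 18.1×2 + 18.8×2.95 = 91.66 kPa.
Pore pressure: u = 9.81×(4.95 − 0) = 48.56 kPa.
Initial effective stress: σ'_0 = σ_v − u = 91.66 − 48.56 = 43.1 kPa.
Stress increase at mid-clay by the 2:1 spreading method:
Δσ = qBL/((B+z)(L+z)) = 172×4.8×12/((4.8+4.95)(12+4.95)) = 59.948 kPa
Final effective stress: σ'_f = σ'_0 + Δσ = 43.1 + 59.948 = 103.05 kPa.
Normally consolidated clay, so the full stress increment lies on the virgin compression line:
S_c = C_c·H/(1+e₀)·log₁₀(σ'_f/σ'_0) = 0.39×5.9/(1+1.02)×log₁₀(103.05/43.1)
    = 1.1391 × 0.37857 = 0.4312 m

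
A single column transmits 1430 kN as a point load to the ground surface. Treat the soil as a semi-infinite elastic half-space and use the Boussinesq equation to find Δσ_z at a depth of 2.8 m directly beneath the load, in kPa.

Boussinesq vertical stress below a point load on an elastic half-space:
Δσ_z = 3P/(2πz²) · [1 + (r/z)²]^(−5/2)
r/z = 0/2.8 = 0; [1+(r/z)²]^(−5/2) = 1.
Δσ_z = 3×1430/(2π×2.8²) × 1 = 87.089 × 1 = 87.09 kPa

Δσ_z ≈ 87.1 kPa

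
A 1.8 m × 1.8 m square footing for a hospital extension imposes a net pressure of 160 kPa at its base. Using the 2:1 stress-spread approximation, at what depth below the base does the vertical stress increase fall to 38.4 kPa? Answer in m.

z ≈ 1.87 m

2:1 spreading — at depth z the loaded area has grown by z in each plan dimension:
qB²/(B+z)² = Δσ_z ⇒ z = B(√(q/Δσ_z) − 1) = 1.8×(√(160/38.4) − 1) = 1.874 m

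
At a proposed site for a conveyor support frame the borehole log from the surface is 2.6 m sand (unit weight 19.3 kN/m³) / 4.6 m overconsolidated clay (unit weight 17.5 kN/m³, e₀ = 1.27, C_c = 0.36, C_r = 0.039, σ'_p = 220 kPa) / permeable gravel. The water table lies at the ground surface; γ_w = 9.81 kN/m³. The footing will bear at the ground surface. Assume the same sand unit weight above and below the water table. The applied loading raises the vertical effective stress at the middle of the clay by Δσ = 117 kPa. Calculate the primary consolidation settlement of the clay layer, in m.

S_c ≈ 0.0455 m

Mid-depth of clay below the ground surface: z = 2.6 + 4.6/2 = 4.9 m.
Total vertical stress at mid-clay: σ_v = 19.3×2.6 + 17.5×2.3 = 90.43 kPa.
Pore pressure: u = 9.81×(4.9 − 0) = 48.069 kPa.
Initial effective stress: σ'_0 = σ_v − u = 90.43 − 48.069 = 42.361 kPa.
Final effective stress: σ'_f = 42.361 + 117 = 159.36 kPa.
σ'_f = 159.36 ≤ σ'_p = 220 kPa, so the clay remains overconsolidated and only the recompression index applies:
S_c = C_r·H/(1+e₀)·log₁₀(σ'_f/σ'_0) = 0.039×4.6/2.27×log₁₀(159.36/42.361)
    = 0.07903 × 0.57541 = 0.04547 m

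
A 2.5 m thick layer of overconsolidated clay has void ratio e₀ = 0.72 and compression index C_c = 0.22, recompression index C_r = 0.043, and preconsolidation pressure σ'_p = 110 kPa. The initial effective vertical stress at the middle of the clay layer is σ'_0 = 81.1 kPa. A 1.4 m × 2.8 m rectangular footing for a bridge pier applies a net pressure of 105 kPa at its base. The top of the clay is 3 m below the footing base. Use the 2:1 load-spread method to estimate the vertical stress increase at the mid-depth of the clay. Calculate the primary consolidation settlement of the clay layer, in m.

S_c ≈ 0.00326 m

Mid-depth of clay below the footing base: z = 3 + 2.5/2 = 4.25 m.
Stress increase at mid-clay by the 2:1 spreading method:
Δσ = qBL/((B+z)(L+z)) = 105×1.4×2.8/((1.4+4.25)(2.8+4.25)) = 10.333 kPa
Final effective stress: σ'_f = 81.1 + 10.333 = 91.433 kPa.
σ'_f = 91.433 ≤ σ'_p = 110 kPa, so the clay remains overconsolidated and only the recompression index applies:
S_c = C_r·H/(1+e₀)·log₁₀(σ'_f/σ'_0) = 0.043×2.5/1.72×log₁₀(91.433/81.1)
    = 0.062501 × 0.052082 = 0.003255 m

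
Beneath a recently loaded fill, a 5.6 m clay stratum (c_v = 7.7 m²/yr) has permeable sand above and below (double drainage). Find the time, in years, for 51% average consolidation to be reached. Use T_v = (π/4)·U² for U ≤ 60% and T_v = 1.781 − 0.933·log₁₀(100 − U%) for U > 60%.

Drainage path length: H_d = H/2 = 2.8 m (double drainage).
U ≤ 60%: T_v = (π/4)·U² = (π/4)×0.51² = 0.20428.
t = T_v·H_d²/c_v = 0.20428×2.8²/7.7 = 0.208 years.

t ≈ 0.208 years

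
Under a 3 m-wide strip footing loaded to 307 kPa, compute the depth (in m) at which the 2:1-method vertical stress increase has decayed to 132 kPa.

2:1 spreading — at depth z the loaded area has grown by z in each plan dimension:
qB/(B+z) = Δσ_z ⇒ z = qB/Δσ_z − B = 307×3/132 − 3 = 3.977 m

z ≈ 3.98 m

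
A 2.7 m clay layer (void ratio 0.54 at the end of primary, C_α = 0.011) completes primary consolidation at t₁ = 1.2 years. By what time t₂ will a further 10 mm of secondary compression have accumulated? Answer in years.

S_s = C_α·H/(1+e_p)·log₁₀(t₂/t₁) ⇒ log₁₀(t₂/t₁) = S_s·(1+e_p)/(C_α·H).
log₁₀(t₂/t₁) = 0.01 × (1+0.54) / (0.011×2.7) = 0.5185
t₂ = t₁ × 10^0.5185 = 1.2 × 3.3 = 3.96 years

t₂ ≈ 3.96 years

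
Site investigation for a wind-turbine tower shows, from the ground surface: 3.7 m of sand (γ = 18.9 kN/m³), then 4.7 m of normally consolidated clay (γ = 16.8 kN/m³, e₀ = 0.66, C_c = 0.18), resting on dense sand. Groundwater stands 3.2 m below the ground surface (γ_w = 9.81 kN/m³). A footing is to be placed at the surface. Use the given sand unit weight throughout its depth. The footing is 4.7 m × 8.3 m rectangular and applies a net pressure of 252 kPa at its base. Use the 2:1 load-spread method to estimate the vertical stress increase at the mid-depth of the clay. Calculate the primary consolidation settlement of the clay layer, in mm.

Mid-depth of clay below the ground surface: z = 3.7 + 4.7/2 = 6.05 m.
Total vertical stress at mid-clay: σ_v = 18.9×3.7 + 16.8×2.35 = 109.41 kPa.
Pore pressure: u = 9.81×(6.05 − 3.2) = 27.959 kPa.
Initial effective stress: σ'_0 = σ_v − u = 109.41 − 27.959 = 81.451 kPa.
Stress increase at mid-clay by the 2:1 spreading method:
Δσ = qBL/((B+z)(L+z)) = 252×4.7×8.3/((4.7+6.05)(8.3+6.05)) = 63.726 kPa
Final effective stress: σ'_f = σ'_0 + Δσ = 81.451 + 63.726 = 145.18 kPa.
Normally consolidated clay, so the full stress increment lies on the virgin compression line:
S_c = C_c·H/(1+e₀)·log₁₀(σ'_f/σ'_0) = 0.18×4.7/(1+0.66)×log₁₀(145.18/81.451)
    = 0.50964 × 0.25101 = 0.1279 m

S_c ≈ 128 mm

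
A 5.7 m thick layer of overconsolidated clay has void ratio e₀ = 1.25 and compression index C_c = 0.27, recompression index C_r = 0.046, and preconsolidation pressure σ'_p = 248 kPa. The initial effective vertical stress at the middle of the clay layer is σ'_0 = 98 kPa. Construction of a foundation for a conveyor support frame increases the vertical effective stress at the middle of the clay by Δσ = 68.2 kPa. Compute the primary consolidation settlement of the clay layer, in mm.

S_c ≈ 26.7 mm

Final effective stress: σ'_f = 98 + 68.2 = 166.2 kPa.
σ'_f = 166.2 ≤ σ'_p = 248 kPa, so the clay remains overconsolidated and only the recompression index applies:
S_c = C_r·H/(1+e₀)·log₁₀(σ'_f/σ'_0) = 0.046×5.7/2.25×log₁₀(166.2/98)
    = 0.11653 × 0.2294 = 0.02673 m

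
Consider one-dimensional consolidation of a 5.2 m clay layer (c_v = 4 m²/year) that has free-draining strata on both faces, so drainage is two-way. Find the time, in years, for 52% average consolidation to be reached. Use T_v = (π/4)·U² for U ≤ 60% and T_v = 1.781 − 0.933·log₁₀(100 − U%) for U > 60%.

t ≈ 0.359 years

Drainage path length: H_d = H/2 = 2.6 m (double drainage).
U ≤ 60%: T_v = (π/4)·U² = (π/4)×0.52² = 0.21237.
t = T_v·H_d²/c_v = 0.21237×2.6²/4 = 0.3589 years.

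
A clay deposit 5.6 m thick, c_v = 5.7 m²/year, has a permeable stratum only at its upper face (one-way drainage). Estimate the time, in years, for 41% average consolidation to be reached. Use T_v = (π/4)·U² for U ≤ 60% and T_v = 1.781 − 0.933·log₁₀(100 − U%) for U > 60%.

t ≈ 0.726 years

Drainage path length: H_d = H = 5.6 m (single drainage).
U ≤ 60%: T_v = (π/4)·U² = (π/4)×0.41² = 0.13203.
t = T_v·H_d²/c_v = 0.13203×5.6²/5.7 = 0.7264 years.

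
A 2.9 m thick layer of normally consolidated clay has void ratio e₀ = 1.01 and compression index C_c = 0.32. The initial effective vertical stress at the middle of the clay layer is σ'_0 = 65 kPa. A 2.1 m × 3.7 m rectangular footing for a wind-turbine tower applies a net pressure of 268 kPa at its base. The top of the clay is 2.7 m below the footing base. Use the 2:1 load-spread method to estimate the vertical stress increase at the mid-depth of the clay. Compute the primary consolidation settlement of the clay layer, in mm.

Mid-depth of clay below the footing base: z = 2.7 + 2.9/2 = 4.15 m.
Stress increase at mid-clay by the 2:1 spreading method:
Δσ = qBL/((B+z)(L+z)) = 268×2.1×3.7/((2.1+4.15)(3.7+4.15)) = 42.443 kPa
Final effective stress: σ'_f = σ'_0 + Δσ = 65 + 42.443 = 107.44 kPa.
Normally consolidated clay, so the full stress increment lies on the virgin compression line:
S_c = C_c·H/(1+e₀)·log₁₀(σ'_f/σ'_0) = 0.32×2.9/(1+1.01)×log₁₀(107.44/65)
    = 0.46169 × 0.21825 = 0.1008 m

S_c ≈ 101 mm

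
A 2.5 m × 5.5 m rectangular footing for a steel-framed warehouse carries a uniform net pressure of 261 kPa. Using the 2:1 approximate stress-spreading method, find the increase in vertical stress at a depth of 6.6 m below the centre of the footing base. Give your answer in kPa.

Δσ_z ≈ 32.6 kPa

By the 2:1 method the load spreads at 1 horizontal : 2 vertical, so at depth z the loaded area has grown by z in each plan dimension:
Δσ = qBL/((B+z)(L+z)) = 261×2.5×5.5/((2.5+6.6)(5.5+6.6)) = 32.592 kPa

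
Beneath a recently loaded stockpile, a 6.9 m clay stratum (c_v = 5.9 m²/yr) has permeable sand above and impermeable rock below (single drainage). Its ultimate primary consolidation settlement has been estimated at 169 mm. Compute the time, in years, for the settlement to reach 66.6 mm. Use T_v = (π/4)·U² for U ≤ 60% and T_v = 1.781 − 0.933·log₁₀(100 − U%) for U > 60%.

Drainage path length: H_d = H = 6.9 m (single drainage).
U = S(t)/S_ult = 66.6/169 = 0.3941.
U ≤ 60%: T_v = (π/4)·U² = (π/4)×0.39408² = 0.12197.
t = T_v·H_d²/c_v = 0.12197×6.9²/5.9 = 0.9842 years.

t ≈ 0.984 years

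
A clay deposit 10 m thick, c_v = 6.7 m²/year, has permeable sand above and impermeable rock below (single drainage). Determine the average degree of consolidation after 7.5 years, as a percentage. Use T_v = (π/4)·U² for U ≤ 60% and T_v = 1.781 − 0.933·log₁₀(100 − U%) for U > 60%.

Drainage path length: H_d = H = 10 m (single drainage).
T_v = c_v·t/H_d² = 6.7×7.5/10² = 0.5025.
T_v = 0.5025 corresponds to the U > 60% branch:
U = 1 − 10^((1.781 − T_v)/0.933)/100 = 0.7654

U ≈ 76.5 %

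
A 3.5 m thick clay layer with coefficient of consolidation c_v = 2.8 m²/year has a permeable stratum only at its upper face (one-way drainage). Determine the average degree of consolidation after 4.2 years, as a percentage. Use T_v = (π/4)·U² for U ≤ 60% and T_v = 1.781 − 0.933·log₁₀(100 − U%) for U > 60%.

U ≈ 92.4 %

Drainage path length: H_d = H = 3.5 m (single drainage).
T_v = c_v·t/H_d² = 2.8×4.2/3.5² = 0.96.
T_v = 0.96 corresponds to the U > 60% branch:
U = 1 − 10^((1.781 − T_v)/0.933)/100 = 0.9241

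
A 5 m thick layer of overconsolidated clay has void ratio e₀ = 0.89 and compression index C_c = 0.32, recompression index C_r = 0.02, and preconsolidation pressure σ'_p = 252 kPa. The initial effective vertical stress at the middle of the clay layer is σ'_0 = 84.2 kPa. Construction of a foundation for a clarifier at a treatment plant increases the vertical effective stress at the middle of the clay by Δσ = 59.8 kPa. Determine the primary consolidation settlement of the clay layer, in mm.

Final effective stress: σ'_f = 84.2 + 59.8 = 144 kPa.
σ'_f = 144 ≤ σ'_p = 252 kPa, so the clay remains overconsolidated and only the recompression index applies:
S_c = C_r·H/(1+e₀)·log₁₀(σ'_f/σ'_0) = 0.02×5/1.89×log₁₀(144/84.2)
    = 0.05291 × 0.23305 = 0.01233 m

S_c ≈ 12.3 mm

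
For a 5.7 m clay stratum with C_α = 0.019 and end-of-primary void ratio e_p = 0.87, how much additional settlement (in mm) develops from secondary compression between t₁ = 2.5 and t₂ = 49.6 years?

Secondary compression: S_s = C_α·H/(1+e_p)·log₁₀(t₂/t₁)
S_s = 0.019×5.7/(1+0.87)×log₁₀(49.6/2.5)
    = 0.05791 × 1.298 = 0.07515 m

S_s ≈ 75.1 mm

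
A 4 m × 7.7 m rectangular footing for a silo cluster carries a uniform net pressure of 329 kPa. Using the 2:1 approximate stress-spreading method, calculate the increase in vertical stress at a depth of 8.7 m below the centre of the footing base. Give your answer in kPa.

Δσ_z ≈ 48.7 kPa

By the 2:1 method the load spreads at 1 horizontal : 2 vertical, so at depth z the loaded area has grown by z in each plan dimension:
Δσ = qBL/((B+z)(L+z)) = 329×4×7.7/((4+8.7)(7.7+8.7)) = 48.652 kPa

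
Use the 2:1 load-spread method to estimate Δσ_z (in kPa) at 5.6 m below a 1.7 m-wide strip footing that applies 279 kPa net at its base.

Δσ_z ≈ 65 kPa

By the 2:1 method the load spreads at 1 horizontal : 2 vertical, so at depth z the loaded area has grown by z in each plan dimension:
Δσ = qB/(B+z) = 279×1.7/(1.7+5.6) = 64.973 kPa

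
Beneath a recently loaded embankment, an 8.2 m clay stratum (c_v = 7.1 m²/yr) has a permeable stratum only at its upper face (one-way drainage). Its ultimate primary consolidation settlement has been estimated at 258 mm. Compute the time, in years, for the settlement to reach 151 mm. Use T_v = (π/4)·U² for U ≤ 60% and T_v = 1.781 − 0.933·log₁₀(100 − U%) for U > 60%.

t ≈ 2.55 years

Drainage path length: H_d = H = 8.2 m (single drainage).
U = S(t)/S_ult = 151/258 = 0.5853.
U ≤ 60%: T_v = (π/4)·U² = (π/4)×0.58527² = 0.26903.
t = T_v·H_d²/c_v = 0.26903×8.2²/7.1 = 2.548 years.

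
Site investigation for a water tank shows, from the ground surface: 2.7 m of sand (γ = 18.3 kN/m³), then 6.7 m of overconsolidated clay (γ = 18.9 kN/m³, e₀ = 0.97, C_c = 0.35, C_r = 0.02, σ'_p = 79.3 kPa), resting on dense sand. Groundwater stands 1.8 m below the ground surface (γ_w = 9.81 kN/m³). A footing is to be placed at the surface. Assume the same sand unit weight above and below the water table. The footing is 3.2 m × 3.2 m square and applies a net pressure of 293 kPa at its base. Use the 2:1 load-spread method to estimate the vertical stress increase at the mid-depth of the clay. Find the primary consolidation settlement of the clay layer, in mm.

Mid-depth of clay below the ground surface: z = 2.7 + 6.7/2 = 6.05 m.
Total vertical stress at mid-clay: σ_v = 18.3×2.7 + 18.9×3.35 = 112.72 kPa.
Pore pressure: u = 9.81×(6.05 − 1.8) = 41.693 kPa.
Initial effective stress: σ'_0 = σ_v − u = 112.72 − 41.693 = 71.027 kPa.
Stress increase at mid-clay by the 2:1 spreading method:
Δσ = qBL/((B+z)(L+z)) = 293×3.2×3.2/((3.2+6.05)(3.2+6.05)) = 35.066 kPa
Final effective stress: σ'_f = 71.027 + 35.066 = 106.09 kPa.
σ'_f = 106.09 > σ'_p = 79.3 kPa, so the stress path crosses the preconsolidation pressure — recompression up to σ'_p, then virgin compression beyond:
S_c = H/(1+e₀)·[C_r·log₁₀(σ'_p/σ'_0) + C_c·log₁₀(σ'_f/σ'_p)]
    = 6.7/1.97 × [0.02×log₁₀(79.3/71.027) + 0.35×log₁₀(106.09/79.3)]
    = 3.401 × [0.00095699 + 0.04424] = 0.1537 m

S_c ≈ 154 mm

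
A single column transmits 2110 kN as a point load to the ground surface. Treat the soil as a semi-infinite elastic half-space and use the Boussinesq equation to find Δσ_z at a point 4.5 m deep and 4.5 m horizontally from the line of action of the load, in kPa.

Δσ_z ≈ 8.79 kPa

Boussinesq vertical stress below a point load on an elastic half-space:
Δσ_z = 3P/(2πz²) · [1 + (r/z)²]^(−5/2)
r/z = 4.5/4.5 = 1; [1+(r/z)²]^(−5/2) = 0.17678.
Δσ_z = 3×2110/(2π×4.5²) × 0.17678 = 49.751 × 0.17678 = 8.795 kPa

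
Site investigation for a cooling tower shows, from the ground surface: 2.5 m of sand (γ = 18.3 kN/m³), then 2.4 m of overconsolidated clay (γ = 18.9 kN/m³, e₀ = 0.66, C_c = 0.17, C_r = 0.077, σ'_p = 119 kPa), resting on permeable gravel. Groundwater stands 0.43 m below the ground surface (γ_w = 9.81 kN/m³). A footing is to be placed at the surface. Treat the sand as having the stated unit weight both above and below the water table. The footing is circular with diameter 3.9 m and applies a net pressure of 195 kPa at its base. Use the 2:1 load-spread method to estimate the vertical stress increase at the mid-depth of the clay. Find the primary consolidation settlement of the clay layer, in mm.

S_c ≈ 42.6 mm

Mid-depth of clay below the ground surface: z = 2.5 + 2.4/2 = 3.7 m.
Total vertical stress at mid-clay: σ_v = 18.3×2.5 + 18.9×1.2 = 68.43 kPa.
Pore pressure: u = 9.81×(3.7 − 0.43) = 32.079 kPa.
Initial effective stress: σ'_0 = σ_v − u = 68.43 − 32.079 = 36.351 kPa.
Stress increase at mid-clay by the 2:1 spreading method:
Δσ ≈ qD²/(D+z)² = 195×3.9²/(3.9+3.7)² = 51.35 kPa
Final effective stress: σ'_f = 36.351 + 51.35 = 87.701 kPa.
σ'_f = 87.701 ≤ σ'_p = 119 kPa, so the clay remains overconsolidated and only the recompression index applies:
S_c = C_r·H/(1+e₀)·log₁₀(σ'_f/σ'_0) = 0.077×2.4/1.66×log₁₀(87.701/36.351)
    = 0.11133 × 0.38249 = 0.04258 m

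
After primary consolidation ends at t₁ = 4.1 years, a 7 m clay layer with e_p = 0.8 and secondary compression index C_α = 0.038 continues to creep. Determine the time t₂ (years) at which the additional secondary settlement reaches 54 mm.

t₂ ≈ 9.51 years

S_s = C_α·H/(1+e_p)·log₁₀(t₂/t₁) ⇒ log₁₀(t₂/t₁) = S_s·(1+e_p)/(C_α·H).
log₁₀(t₂/t₁) = 0.054 × (1+0.8) / (0.038×7) = 0.3654
t₂ = t₁ × 10^0.3654 = 4.1 × 2.32 = 9.51 years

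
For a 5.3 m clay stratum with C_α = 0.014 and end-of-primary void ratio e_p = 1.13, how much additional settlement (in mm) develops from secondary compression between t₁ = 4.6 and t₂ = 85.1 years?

S_s ≈ 44.1 mm

Secondary compression: S_s = C_α·H/(1+e_p)·log₁₀(t₂/t₁)
S_s = 0.014×5.3/(1+1.13)×log₁₀(85.1/4.6)
    = 0.03484 × 1.267 = 0.04414 m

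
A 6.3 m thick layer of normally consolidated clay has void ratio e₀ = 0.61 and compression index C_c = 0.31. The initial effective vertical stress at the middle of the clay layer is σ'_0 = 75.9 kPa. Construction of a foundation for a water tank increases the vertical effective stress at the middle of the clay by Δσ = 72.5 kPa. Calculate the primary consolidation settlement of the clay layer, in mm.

S_c ≈ 353 mm

Final effective stress: σ'_f = σ'_0 + Δσ = 75.9 + 72.5 = 148.4 kPa.
Normally consolidated clay, so the full stress increment lies on the virgin compression line:
S_c = C_c·H/(1+e₀)·log₁₀(σ'_f/σ'_0) = 0.31×6.3/(1+0.61)×log₁₀(148.4/75.9)
    = 1.213 × 0.29119 = 0.3532 m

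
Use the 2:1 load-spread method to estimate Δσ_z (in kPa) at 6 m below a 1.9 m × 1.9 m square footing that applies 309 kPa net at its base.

By the 2:1 method the load spreads at 1 horizontal : 2 vertical, so at depth z the loaded area has grown by z in each plan dimension:
Δσ = qBL/((B+z)(L+z)) = 309×1.9×1.9/((1.9+6)(1.9+6)) = 17.874 kPa

Δσ_z ≈ 17.9 kPa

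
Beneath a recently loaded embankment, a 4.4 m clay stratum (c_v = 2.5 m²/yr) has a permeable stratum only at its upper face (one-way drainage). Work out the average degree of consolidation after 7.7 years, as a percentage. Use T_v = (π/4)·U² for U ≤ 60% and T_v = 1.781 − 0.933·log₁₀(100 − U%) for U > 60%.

Drainage path length: H_d = H = 4.4 m (single drainage).
T_v = c_v·t/H_d² = 2.5×7.7/4.4² = 0.99432.
T_v = 0.99432 corresponds to the U > 60% branch:
U = 1 − 10^((1.781 − T_v)/0.933)/100 = 0.9303

U ≈ 93 %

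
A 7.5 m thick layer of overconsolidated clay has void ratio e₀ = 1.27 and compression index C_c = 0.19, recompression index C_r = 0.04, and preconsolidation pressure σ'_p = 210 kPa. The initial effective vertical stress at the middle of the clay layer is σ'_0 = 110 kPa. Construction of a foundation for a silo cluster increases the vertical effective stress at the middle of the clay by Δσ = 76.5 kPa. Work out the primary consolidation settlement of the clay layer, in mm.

S_c ≈ 30.3 mm

Final effective stress: σ'_f = 110 + 76.5 = 186.5 kPa.
σ'_f = 186.5 ≤ σ'_p = 210 kPa, so the clay remains overconsolidated and only the recompression index applies:
S_c = C_r·H/(1+e₀)·log₁₀(σ'_f/σ'_0) = 0.04×7.5/2.27×log₁₀(186.5/110)
    = 0.13216 × 0.22929 = 0.0303 m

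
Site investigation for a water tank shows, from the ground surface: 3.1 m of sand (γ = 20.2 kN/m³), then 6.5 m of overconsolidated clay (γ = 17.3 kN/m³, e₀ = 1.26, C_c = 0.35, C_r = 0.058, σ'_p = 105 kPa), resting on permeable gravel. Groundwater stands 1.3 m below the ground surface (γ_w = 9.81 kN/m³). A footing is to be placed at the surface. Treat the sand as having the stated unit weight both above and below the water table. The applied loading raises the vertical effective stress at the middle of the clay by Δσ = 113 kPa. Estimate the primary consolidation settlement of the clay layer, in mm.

S_c ≈ 271 mm

Mid-depth of clay below the ground surface: z = 3.1 + 6.5/2 = 6.35 m.
Total vertical stress at mid-clay: σ_v = 20.2×3.1 + 17.3×3.25 = 118.84 kPa.
Pore pressure: u = 9.81×(6.35 − 1.3) = 49.541 kPa.
Initial effective stress: σ'_0 = σ_v − u = 118.84 − 49.541 = 69.299 kPa.
Final effective stress: σ'_f = 69.299 + 113 = 182.3 kPa.
σ'_f = 182.3 > σ'_p = 105 kPa, so the stress path crosses the preconsolidation pressure — recompression up to σ'_p, then virgin compression beyond:
S_c = H/(1+e₀)·[C_r·log₁₀(σ'_p/σ'_0) + C_c·log₁₀(σ'_f/σ'_p)]
    = 6.5/2.26 × [0.058×log₁₀(105/69.299) + 0.35×log₁₀(182.3/105)]
    = 2.8761 × [0.010467 + 0.083859] = 0.2713 m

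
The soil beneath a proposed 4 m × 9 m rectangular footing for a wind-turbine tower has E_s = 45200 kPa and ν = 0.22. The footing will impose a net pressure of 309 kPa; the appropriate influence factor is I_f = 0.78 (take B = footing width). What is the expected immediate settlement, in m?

Immediate (elastic) settlement: S_e = q·B·(1−ν²)/E_s · I_f.
S_e = 309 × 4 × (1 − 0.22²) / 45200 × 0.78
    = 309 × 4 × 0.9516 / 45200 × 0.78
    = 0.0203 m

S_e ≈ 0.0203 m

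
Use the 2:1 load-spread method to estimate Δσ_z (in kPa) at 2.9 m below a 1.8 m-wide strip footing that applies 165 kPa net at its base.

Δσ_z ≈ 63.2 kPa

By the 2:1 method the load spreads at 1 horizontal : 2 vertical, so at depth z the loaded area has grown by z in each plan dimension:
Δσ = qB/(B+z) = 165×1.8/(1.8+2.9) = 63.191 kPa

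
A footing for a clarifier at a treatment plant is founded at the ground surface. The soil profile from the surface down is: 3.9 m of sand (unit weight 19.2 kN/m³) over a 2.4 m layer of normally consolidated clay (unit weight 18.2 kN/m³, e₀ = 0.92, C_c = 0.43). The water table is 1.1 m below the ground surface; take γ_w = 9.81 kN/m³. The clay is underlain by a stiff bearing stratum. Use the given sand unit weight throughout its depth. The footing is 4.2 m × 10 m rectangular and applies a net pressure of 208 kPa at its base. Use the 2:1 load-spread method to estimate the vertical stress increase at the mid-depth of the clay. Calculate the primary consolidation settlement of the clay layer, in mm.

S_c ≈ 171 mm

Mid-depth of clay below the ground surface: z = 3.9 + 2.4/2 = 5.1 m.
Total vertical stress at mid-clay: σ_v = 19.2×3.9 + 18.2×1.2 = 96.72 kPa.
Pore pressure: u = 9.81×(5.1 − 1.1) = 39.24 kPa.
Initial effective stress: σ'_0 = σ_v − u = 96.72 − 39.24 = 57.48 kPa.
Stress increase at mid-clay by the 2:1 spreading method:
Δσ = qBL/((B+z)(L+z)) = 208×4.2×10/((4.2+5.1)(10+5.1)) = 62.209 kPa
Final effective stress: σ'_f = σ'_0 + Δσ = 57.48 + 62.209 = 119.69 kPa.
Normally consolidated clay, so the full stress increment lies on the virgin compression line:
S_c = C_c·H/(1+e₀)·log₁₀(σ'_f/σ'_0) = 0.43×2.4/(1+0.92)×log₁₀(119.69/57.48)
    = 0.5375 × 0.31854 = 0.1712 m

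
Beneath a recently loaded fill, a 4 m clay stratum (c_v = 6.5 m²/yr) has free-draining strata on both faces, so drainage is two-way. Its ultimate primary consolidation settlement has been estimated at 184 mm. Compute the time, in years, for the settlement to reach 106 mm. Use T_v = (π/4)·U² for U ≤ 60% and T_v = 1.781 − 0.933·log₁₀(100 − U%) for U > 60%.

t ≈ 0.16 years

Drainage path length: H_d = H/2 = 2 m (double drainage).
U = S(t)/S_ult = 106/184 = 0.5761.
U ≤ 60%: T_v = (π/4)·U² = (π/4)×0.57609² = 0.26065.
t = T_v·H_d²/c_v = 0.26065×2²/6.5 = 0.1604 years.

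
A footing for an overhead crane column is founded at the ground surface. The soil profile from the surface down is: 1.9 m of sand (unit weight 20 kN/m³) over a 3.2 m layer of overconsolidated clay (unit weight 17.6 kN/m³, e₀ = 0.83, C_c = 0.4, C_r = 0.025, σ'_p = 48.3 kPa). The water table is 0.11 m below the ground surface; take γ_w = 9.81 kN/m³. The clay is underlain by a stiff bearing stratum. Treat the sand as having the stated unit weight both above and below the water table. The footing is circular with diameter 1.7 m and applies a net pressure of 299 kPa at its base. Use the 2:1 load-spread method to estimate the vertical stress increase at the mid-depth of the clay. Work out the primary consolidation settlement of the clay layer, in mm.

S_c ≈ 96.8 mm

Mid-depth of clay below the ground surface: z = 1.9 + 3.2/2 = 3.5 m.
Total vertical stress at mid-clay: σ_v = 20×1.9 + 17.6×1.6 = 66.16 kPa.
Pore pressure: u = 9.81×(3.5 − 0.11) = 33.256 kPa.
Initial effective stress: σ'_0 = σ_v − u = 66.16 − 33.256 = 32.904 kPa.
Stress increase at mid-clay by the 2:1 spreading method:
Δσ ≈ qD²/(D+z)² = 299×1.7²/(1.7+3.5)² = 31.957 kPa
Final effective stress: σ'_f = 32.904 + 31.957 = 64.861 kPa.
σ'_f = 64.861 > σ'_p = 48.3 kPa, so the stress path crosses the preconsolidation pressure — recompression up to σ'_p, then virgin compression beyond:
S_c = H/(1+e₀)·[C_r·log₁₀(σ'_p/σ'_0) + C_c·log₁₀(σ'_f/σ'_p)]
    = 3.2/1.83 × [0.025×log₁₀(48.3/32.904) + 0.4×log₁₀(64.861/48.3)]
    = 1.7486 × [0.0041675 + 0.051215] = 0.09684 m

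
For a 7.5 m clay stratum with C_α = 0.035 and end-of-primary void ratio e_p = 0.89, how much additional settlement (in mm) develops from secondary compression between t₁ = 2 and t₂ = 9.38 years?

Secondary compression: S_s = C_α·H/(1+e_p)·log₁₀(t₂/t₁)
S_s = 0.035×7.5/(1+0.89)×log₁₀(9.38/2)
    = 0.1389 × 0.6712 = 0.09322 m

S_s ≈ 93.2 mm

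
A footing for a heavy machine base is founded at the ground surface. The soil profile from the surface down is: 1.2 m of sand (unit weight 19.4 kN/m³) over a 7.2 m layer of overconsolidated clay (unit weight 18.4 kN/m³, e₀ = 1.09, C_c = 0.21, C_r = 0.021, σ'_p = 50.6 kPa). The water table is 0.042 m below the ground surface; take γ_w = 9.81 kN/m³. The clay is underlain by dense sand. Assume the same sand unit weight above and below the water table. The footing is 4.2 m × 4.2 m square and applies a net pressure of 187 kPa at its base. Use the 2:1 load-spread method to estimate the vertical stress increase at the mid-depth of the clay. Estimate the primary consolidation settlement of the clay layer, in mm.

S_c ≈ 163 mm

Mid-depth of clay below the ground surface: z = 1.2 + 7.2/2 = 4.8 m.
Total vertical stress at mid-clay: σ_v = 19.4×1.2 + 18.4×3.6 = 89.52 kPa.
Pore pressure: u = 9.81×(4.8 − 0.042) = 46.676 kPa.
Initial effective stress: σ'_0 = σ_v − u = 89.52 − 46.676 = 42.844 kPa.
Stress increase at mid-clay by the 2:1 spreading method:
Δσ = qBL/((B+z)(L+z)) = 187×4.2×4.2/((4.2+4.8)(4.2+4.8)) = 40.724 kPa
Final effective stress: σ'_f = 42.844 + 40.724 = 83.568 kPa.
σ'_f = 83.568 > σ'_p = 50.6 kPa, so the stress path crosses the preconsolidation pressure — recompression up to σ'_p, then virgin compression beyond:
S_c = H/(1+e₀)·[C_r·log₁₀(σ'_p/σ'_0) + C_c·log₁₀(σ'_f/σ'_p)]
    = 7.2/2.09 × [0.021×log₁₀(50.6/42.844) + 0.21×log₁₀(83.568/50.6)]
    = 3.445 × [0.0015175 + 0.045757] = 0.1629 m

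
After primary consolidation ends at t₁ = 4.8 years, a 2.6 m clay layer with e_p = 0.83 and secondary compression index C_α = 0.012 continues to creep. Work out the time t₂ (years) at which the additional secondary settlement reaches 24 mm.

S_s = C_α·H/(1+e_p)·log₁₀(t₂/t₁) ⇒ log₁₀(t₂/t₁) = S_s·(1+e_p)/(C_α·H).
log₁₀(t₂/t₁) = 0.024 × (1+0.83) / (0.012×2.6) = 1.408
t₂ = t₁ × 10^1.408 = 4.8 × 25.57 = 122.7 years

t₂ ≈ 123 years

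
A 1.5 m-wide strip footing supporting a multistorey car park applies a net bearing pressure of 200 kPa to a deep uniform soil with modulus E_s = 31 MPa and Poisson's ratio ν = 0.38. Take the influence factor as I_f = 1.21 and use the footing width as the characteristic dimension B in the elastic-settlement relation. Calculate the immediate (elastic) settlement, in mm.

S_e ≈ 10 mm

Immediate (elastic) settlement: S_e = q·B·(1−ν²)/E_s · I_f.
E_s = 31 MPa = 31000 kPa.
S_e = 200 × 1.5 × (1 − 0.38²) / 31000 × 1.21
    = 200 × 1.5 × 0.8556 / 31000 × 1.21
    = 0.01002 m = 10.02 mm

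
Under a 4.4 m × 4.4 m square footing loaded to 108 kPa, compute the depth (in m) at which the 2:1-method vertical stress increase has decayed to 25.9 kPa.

z ≈ 4.58 m

2:1 spreading — at depth z the loaded area has grown by z in each plan dimension:
qB²/(B+z)² = Δσ_z ⇒ z = B(√(q/Δσ_z) − 1) = 4.4×(√(108/25.9) − 1) = 4.585 m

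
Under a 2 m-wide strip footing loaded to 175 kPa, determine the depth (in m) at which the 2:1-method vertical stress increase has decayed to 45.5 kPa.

2:1 spreading — at depth z the loaded area has grown by z in each plan dimension:
qB/(B+z) = Δσ_z ⇒ z = qB/Δσ_z − B = 175×2/45.5 − 2 = 5.692 m

z ≈ 5.69 m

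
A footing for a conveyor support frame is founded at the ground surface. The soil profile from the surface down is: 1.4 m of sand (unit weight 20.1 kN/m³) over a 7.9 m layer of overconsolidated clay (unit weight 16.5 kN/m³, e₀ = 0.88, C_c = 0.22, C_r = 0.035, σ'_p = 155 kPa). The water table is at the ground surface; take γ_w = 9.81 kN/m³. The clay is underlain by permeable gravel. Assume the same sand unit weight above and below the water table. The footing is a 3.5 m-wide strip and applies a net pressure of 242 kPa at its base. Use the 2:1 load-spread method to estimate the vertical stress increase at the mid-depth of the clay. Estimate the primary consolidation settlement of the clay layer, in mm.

S_c ≈ 77.1 mm

Mid-depth of clay below the ground surface: z = 1.4 + 7.9/2 = 5.35 m.
Total vertical stress at mid-clay: σ_v = 20.1×1.4 + 16.5×3.95 = 93.315 kPa.
Pore pressure: u = 9.81×(5.35 − 0) = 52.483 kPa.
Initial effective stress: σ'_0 = σ_v − u = 93.315 − 52.483 = 40.832 kPa.
Stress increase at mid-clay by the 2:1 spreading method:
Δσ = qB/(B+z) = 242×3.5/(3.5+5.35) = 95.706 kPa
Final effective stress: σ'_f = 40.832 + 95.706 = 136.54 kPa.
σ'_f = 136.54 ≤ σ'_p = 155 kPa, so the clay remains overconsolidated and only the recompression index applies:
S_c = C_r·H/(1+e₀)·log₁₀(σ'_f/σ'_0) = 0.035×7.9/1.88×log₁₀(136.54/40.832)
    = 0.14707 × 0.52426 = 0.0771 m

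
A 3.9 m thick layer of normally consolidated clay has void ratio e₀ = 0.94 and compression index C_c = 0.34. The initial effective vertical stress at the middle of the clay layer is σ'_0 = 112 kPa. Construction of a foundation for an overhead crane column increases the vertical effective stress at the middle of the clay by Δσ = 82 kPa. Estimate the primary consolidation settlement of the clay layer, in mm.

S_c ≈ 163 mm

Final effective stress: σ'_f = σ'_0 + Δσ = 112 + 82 = 194 kPa.
Normally consolidated clay, so the full stress increment lies on the virgin compression line:
S_c = C_c·H/(1+e₀)·log₁₀(σ'_f/σ'_0) = 0.34×3.9/(1+0.94)×log₁₀(194/112)
    = 0.68351 × 0.23858 = 0.1631 m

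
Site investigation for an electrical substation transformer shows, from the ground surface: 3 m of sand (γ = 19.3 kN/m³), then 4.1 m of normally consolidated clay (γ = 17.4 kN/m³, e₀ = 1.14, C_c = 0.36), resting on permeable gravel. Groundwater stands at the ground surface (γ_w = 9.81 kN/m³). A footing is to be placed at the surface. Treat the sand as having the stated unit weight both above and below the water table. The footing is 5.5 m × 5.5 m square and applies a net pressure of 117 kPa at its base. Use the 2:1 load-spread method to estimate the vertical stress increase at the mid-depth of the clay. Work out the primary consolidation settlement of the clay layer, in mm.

S_c ≈ 163 mm

Mid-depth of clay below the ground surface: z = 3 + 4.1/2 = 5.05 m.
Total vertical stress at mid-clay: σ_v = 19.3×3 + 17.4×2.05 = 93.57 kPa.
Pore pressure: u = 9.81×(5.05 − 0) = 49.541 kPa.
Initial effective stress: σ'_0 = σ_v − u = 93.57 − 49.541 = 44.029 kPa.
Stress increase at mid-clay by the 2:1 spreading method:
Δσ = qBL/((B+z)(L+z)) = 117×5.5×5.5/((5.5+5.05)(5.5+5.05)) = 31.798 kPa
Final effective stress: σ'_f = σ'_0 + Δσ = 44.029 + 31.798 = 75.827 kPa.
Normally consolidated clay, so the full stress increment lies on the virgin compression line:
S_c = C_c·H/(1+e₀)·log₁₀(σ'_f/σ'_0) = 0.36×4.1/(1+1.14)×log₁₀(75.827/44.029)
    = 0.68972 × 0.23609 = 0.1628 m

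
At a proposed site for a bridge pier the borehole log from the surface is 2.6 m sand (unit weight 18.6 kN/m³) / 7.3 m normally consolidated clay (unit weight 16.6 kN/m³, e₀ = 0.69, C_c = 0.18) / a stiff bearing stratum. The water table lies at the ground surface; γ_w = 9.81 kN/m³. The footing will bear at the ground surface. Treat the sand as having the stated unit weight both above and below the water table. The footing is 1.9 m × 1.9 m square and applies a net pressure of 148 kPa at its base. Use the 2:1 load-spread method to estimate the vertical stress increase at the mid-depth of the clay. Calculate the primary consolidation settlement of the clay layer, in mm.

Mid-depth of clay below the ground surface: z = 2.6 + 7.3/2 = 6.25 m.
Total vertical stress at mid-clay: σ_v = 18.6×2.6 + 16.6×3.65 = 108.95 kPa.
Pore pressure: u = 9.81×(6.25 − 0) = 61.312 kPa.
Initial effective stress: σ'_0 = σ_v − u = 108.95 − 61.312 = 47.638 kPa.
Stress increase at mid-clay by the 2:1 spreading method:
Δσ = qBL/((B+z)(L+z)) = 148×1.9×1.9/((1.9+6.25)(1.9+6.25)) = 8.0437 kPa
Final effective stress: σ'_f = σ'_0 + Δσ = 47.638 + 8.0437 = 55.682 kPa.
Normally consolidated clay, so the full stress increment lies on the virgin compression line:
S_c = C_c·H/(1+e₀)·log₁₀(σ'_f/σ'_0) = 0.18×7.3/(1+0.69)×log₁₀(55.682/47.638)
    = 0.77751 × 0.067761 = 0.05268 m

S_c ≈ 52.7 mm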